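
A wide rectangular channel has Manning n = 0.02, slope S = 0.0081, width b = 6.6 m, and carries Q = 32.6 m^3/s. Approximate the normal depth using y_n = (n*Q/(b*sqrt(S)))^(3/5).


We use the wide-channel approximation y_n = (n*Q/(b*sqrt(S)))^(3/5).
sqrt(S) = sqrt(0.0081) = 0.09.
Numerator: n*Q = 0.02 * 32.6 = 0.652.
Denominator: b*sqrt(S) = 6.6 * 0.09 = 0.594.
arg = 1.0976.
y_n = 1.0976^(3/5) = 1.0575 m.

1.0575


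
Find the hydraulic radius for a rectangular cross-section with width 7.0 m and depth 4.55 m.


For a rectangular section:
Flow area A = b * y = 7.0 * 4.55 = 31.85 m^2.
Wetted perimeter P = b + 2y = 7.0 + 2*4.55 = 16.1 m.
Hydraulic radius R = A/P = 31.85 / 16.1 = 1.9783 m.

1.9783


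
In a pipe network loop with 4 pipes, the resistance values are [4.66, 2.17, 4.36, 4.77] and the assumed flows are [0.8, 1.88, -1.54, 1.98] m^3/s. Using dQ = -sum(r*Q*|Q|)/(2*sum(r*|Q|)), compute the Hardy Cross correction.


Numerator terms (r*Q*|Q|): 4.66*0.8*|0.8| = 2.9824; 2.17*1.88*|1.88| = 7.6696; 4.36*-1.54*|-1.54| = -10.3402; 4.77*1.98*|1.98| = 18.7003.
Sum of numerator = 19.0122.
Denominator terms (r*|Q|): 4.66*|0.8| = 3.728; 2.17*|1.88| = 4.0796; 4.36*|-1.54| = 6.7144; 4.77*|1.98| = 9.4446.
2 * sum of denominator = 2 * 23.9666 = 47.9332.
dQ = -19.0122 / 47.9332 = -0.3966 m^3/s.

-0.3966


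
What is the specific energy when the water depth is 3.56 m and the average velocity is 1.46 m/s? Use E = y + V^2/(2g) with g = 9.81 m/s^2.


Specific energy E = y + V^2/(2g).
Velocity head = V^2/(2g) = 1.46^2 / (2*9.81) = 2.1316 / 19.62 = 0.1086 m.
E = 3.56 + 0.1086 = 3.6686 m.

3.6686


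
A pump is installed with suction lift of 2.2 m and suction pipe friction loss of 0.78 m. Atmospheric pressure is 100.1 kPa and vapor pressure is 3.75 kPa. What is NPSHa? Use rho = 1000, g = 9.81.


NPSHa = p_atm/(rho*g) - z_s - hf_s - p_vap/(rho*g).
p_atm/(rho*g) = 100.1*1000 / (1000*9.81) = 10.204 m.
p_vap/(rho*g) = 3.75*1000 / (1000*9.81) = 0.382 m.
NPSHa = 10.204 - 2.2 - 0.78 - 0.382
      = 6.84 m.

6.84


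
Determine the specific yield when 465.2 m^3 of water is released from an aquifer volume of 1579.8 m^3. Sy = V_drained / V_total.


Specific yield Sy = Volume drained / Total volume.
Sy = 465.2 / 1579.8
   = 0.2945.

0.2945


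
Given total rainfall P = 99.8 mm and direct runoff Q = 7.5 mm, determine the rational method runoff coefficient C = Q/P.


The runoff coefficient C = runoff depth / rainfall depth.
C = 7.5 / 99.8
  = 0.0752.

0.0752


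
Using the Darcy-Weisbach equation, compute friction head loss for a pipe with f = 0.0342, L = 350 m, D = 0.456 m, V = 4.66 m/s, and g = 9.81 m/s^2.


Darcy-Weisbach equation: h_f = f * (L/D) * V^2/(2g).
f * L/D = 0.0342 * 350/0.456 = 26.25.
V^2/(2g) = 4.66^2 / (2*9.81) = 21.7156 / 19.62 = 1.1068 m.
h_f = 26.25 * 1.1068 = 29.054 m.

29.054


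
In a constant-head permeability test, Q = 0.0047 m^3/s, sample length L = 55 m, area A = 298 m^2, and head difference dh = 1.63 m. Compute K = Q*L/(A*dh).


From K = Q*L / (A*dh):
Numerator: Q*L = 0.0047 * 55 = 0.2585.
Denominator: A*dh = 298 * 1.63 = 485.74.
K = 0.2585 / 485.74 = 0.000532 m/s.

0.000532


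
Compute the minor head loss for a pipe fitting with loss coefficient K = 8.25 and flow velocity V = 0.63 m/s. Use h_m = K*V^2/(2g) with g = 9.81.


Minor loss formula: h_m = K * V^2/(2g).
V^2 = 0.63^2 = 0.3969.
V^2/(2g) = 0.3969 / 19.62 = 0.0202 m.
h_m = 8.25 * 0.0202 = 0.1669 m.

0.1669


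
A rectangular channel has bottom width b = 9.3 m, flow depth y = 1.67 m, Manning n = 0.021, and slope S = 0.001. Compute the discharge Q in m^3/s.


For a rectangular channel, the cross-sectional area A = b * y = 9.3 * 1.67 = 15.53 m^2.
The wetted perimeter P = b + 2y = 9.3 + 2*1.67 = 12.64 m.
Hydraulic radius R = A/P = 15.53/12.64 = 1.2287 m.
Velocity V = (1/n)*R^(2/3)*S^(1/2) = (1/0.021)*1.2287^(2/3)*0.001^(1/2) = 1.7275 m/s.
Discharge Q = A * V = 15.53 * 1.7275 = 26.83 m^3/s.

26.83


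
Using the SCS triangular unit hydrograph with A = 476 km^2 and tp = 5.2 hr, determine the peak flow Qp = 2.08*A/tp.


SCS formula: Qp = 2.08 * A / tp.
Qp = 2.08 * 476 / 5.2
   = 990.08 / 5.2
   = 190.4 m^3/s per cm.

190.4


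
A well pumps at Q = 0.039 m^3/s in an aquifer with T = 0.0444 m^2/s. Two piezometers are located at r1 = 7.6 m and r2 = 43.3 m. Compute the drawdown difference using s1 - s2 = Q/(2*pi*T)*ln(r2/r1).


Thiem equation: s1 - s2 = Q/(2*pi*T) * ln(r2/r1).
ln(r2/r1) = ln(43.3/7.6) = 1.74.
Q/(2*pi*T) = 0.039 / (2*pi*0.0444) = 0.039 / 0.279 = 0.1398.
s1 - s2 = 0.1398 * 1.74 = 0.2432 m.

0.2432


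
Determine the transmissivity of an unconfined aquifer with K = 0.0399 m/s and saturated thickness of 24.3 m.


Transmissivity is defined as T = K * h.
T = 0.0399 * 24.3
  = 0.9696 m^2/s.

0.9696


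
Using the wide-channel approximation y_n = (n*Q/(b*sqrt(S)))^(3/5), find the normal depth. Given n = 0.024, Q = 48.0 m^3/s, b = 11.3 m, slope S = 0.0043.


We use the wide-channel approximation y_n = (n*Q/(b*sqrt(S)))^(3/5).
sqrt(S) = sqrt(0.0043) = 0.065574.
Numerator: n*Q = 0.024 * 48.0 = 1.152.
Denominator: b*sqrt(S) = 11.3 * 0.065574 = 0.740986.
arg = 1.5547.
y_n = 1.5547^(3/5) = 1.3031 m.

1.3031


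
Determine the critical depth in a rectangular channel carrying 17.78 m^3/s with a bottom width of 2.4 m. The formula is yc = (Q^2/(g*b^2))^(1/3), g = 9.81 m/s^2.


Using yc = (Q^2 / (g * b^2))^(1/3):
Q^2 = 17.78^2 = 316.13.
g * b^2 = 9.81 * 2.4^2 = 9.81 * 5.76 = 56.51.
Q^2 / (g*b^2) = 316.13 / 56.51 = 5.5942.
yc = 5.5942^(1/3) = 1.7752 m.

1.7752


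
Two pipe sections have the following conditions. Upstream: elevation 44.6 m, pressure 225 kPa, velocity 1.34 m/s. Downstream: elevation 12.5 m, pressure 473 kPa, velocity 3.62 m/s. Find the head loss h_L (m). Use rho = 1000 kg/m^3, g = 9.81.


Total head at each section: H = z + p/(rho*g) + V^2/(2g).
H1 = 44.6 + 225*1000/(1000*9.81) + 1.34^2/(2*9.81)
   = 44.6 + 22.936 + 0.0915
   = 67.627 m.
H2 = 12.5 + 473*1000/(1000*9.81) + 3.62^2/(2*9.81)
   = 12.5 + 48.216 + 0.6679
   = 61.384 m.
h_L = H1 - H2 = 67.627 - 61.384 = 6.243 m.

6.243


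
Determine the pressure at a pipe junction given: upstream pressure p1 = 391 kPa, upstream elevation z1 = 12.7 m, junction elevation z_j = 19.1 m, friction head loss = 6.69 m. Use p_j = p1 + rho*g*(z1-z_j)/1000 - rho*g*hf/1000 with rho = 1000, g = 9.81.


Junction pressure: p_j = p1 + rho*g*(z1 - z_j)/1000 - rho*g*hf/1000.
Elevation term = 1000*9.81*(12.7 - 19.1)/1000 = -62.784 kPa.
Friction term = 1000*9.81*6.69/1000 = 65.629 kPa.
p_j = 391 + -62.784 - 65.629 = 262.59 kPa.

262.59


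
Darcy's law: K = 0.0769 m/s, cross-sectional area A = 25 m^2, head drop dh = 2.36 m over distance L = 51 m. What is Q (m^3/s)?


Darcy's law: Q = K * A * i, where i = dh/L.
Hydraulic gradient i = 2.36 / 51 = 0.046275.
Q = 0.0769 * 25 * 0.046275
  = 0.089 m^3/s.

0.089


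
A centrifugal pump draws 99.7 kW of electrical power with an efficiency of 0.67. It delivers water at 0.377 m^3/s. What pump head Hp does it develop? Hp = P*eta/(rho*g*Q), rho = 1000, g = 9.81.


Pump head formula: Hp = P * eta / (rho * g * Q).
Numerator: P * eta = 99.7 * 1000 * 0.67 = 66799.0 W.
Denominator: rho * g * Q = 1000 * 9.81 * 0.377 = 3698.37.
Hp = 66799.0 / 3698.37 = 18.06 m.

18.06


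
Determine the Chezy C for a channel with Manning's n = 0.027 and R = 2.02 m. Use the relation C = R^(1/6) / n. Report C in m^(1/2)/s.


The Chezy coefficient relates to Manning's n through C = R^(1/6) / n.
R^(1/6) = 2.02^(1/6) = 1.124325.
C = 1.124325 / 0.027 = 41.64 m^(1/2)/s.

41.64


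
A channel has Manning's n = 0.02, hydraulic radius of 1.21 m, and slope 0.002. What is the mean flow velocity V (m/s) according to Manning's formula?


Manning's equation gives V = (1/n) * R^(2/3) * S^(1/2).
First, compute R^(2/3) = 1.21^(2/3) = 1.1355.
Next, S^(1/2) = 0.002^(1/2) = 0.044721.
Then 1/n = 1/0.02 = 50.0.
V = 50.0 * 1.1355 * 0.044721 = 2.5391 m/s.

2.5391


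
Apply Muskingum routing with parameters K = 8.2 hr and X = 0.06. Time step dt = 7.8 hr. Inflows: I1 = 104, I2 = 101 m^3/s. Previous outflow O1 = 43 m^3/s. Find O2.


Muskingum coefficients:
denom = 2*K*(1-X) + dt = 2*8.2*(1-0.06) + 7.8 = 23.216.
C0 = (dt - 2*K*X)/denom = (7.8 - 2*8.2*0.06)/23.216 = 0.2936.
C1 = (dt + 2*K*X)/denom = (7.8 + 2*8.2*0.06)/23.216 = 0.3784.
C2 = (2*K*(1-X) - dt)/denom = 0.328.
O2 = C0*I2 + C1*I1 + C2*O1
   = 0.2936*101 + 0.3784*104 + 0.328*43
   = 83.11 m^3/s.

83.11


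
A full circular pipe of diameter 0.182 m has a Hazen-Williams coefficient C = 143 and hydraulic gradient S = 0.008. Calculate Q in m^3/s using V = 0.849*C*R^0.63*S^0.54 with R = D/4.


For a full circular pipe, R = D/4 = 0.182/4 = 0.0455 m.
V = 0.849 * 143 * 0.0455^0.63 * 0.008^0.54
  = 0.849 * 143 * 0.14274 * 0.073734
  = 1.2778 m/s.
Pipe area A = pi*D^2/4 = pi*0.182^2/4 = 0.026 m^2.
Q = A * V = 0.026 * 1.2778 = 0.0332 m^3/s.

0.0332


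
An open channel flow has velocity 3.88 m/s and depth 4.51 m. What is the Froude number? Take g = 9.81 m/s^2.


The Froude number is defined as Fr = V / sqrt(g*y).
g*y = 9.81 * 4.51 = 44.2431.
sqrt(g*y) = sqrt(44.2431) = 6.6515.
Fr = 3.88 / 6.6515 = 0.5833.

0.5833


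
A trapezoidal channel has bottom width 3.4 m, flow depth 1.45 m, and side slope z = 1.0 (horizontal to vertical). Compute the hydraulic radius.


For a trapezoidal section with side slope z:
A = (b + z*y)*y = (3.4 + 1.0*1.45)*1.45 = 7.032 m^2.
P = b + 2*y*sqrt(1 + z^2) = 3.4 + 2*1.45*sqrt(1 + 1.0^2) = 7.501 m.
R = A/P = 7.032 / 7.501 = 0.9375 m.

0.9375


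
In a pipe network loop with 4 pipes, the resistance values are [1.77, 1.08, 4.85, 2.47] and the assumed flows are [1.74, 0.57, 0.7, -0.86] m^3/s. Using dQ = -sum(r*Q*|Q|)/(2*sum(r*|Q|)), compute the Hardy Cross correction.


Numerator terms (r*Q*|Q|): 1.77*1.74*|1.74| = 5.3589; 1.08*0.57*|0.57| = 0.3509; 4.85*0.7*|0.7| = 2.3765; 2.47*-0.86*|-0.86| = -1.8268.
Sum of numerator = 6.2594.
Denominator terms (r*|Q|): 1.77*|1.74| = 3.0798; 1.08*|0.57| = 0.6156; 4.85*|0.7| = 3.395; 2.47*|-0.86| = 2.1242.
2 * sum of denominator = 2 * 9.2146 = 18.4292.
dQ = -6.2594 / 18.4292 = -0.3396 m^3/s.

-0.3396


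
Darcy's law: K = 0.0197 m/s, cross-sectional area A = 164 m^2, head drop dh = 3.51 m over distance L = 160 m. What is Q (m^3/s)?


Darcy's law: Q = K * A * i, where i = dh/L.
Hydraulic gradient i = 3.51 / 160 = 0.021937.
Q = 0.0197 * 164 * 0.021937
  = 0.0709 m^3/s.

0.0709


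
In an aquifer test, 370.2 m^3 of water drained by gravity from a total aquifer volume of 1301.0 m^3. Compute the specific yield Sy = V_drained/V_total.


Specific yield Sy = Volume drained / Total volume.
Sy = 370.2 / 1301.0
   = 0.2846.

0.2846


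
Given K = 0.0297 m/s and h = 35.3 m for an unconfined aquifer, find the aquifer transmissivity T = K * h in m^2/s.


Transmissivity is defined as T = K * h.
T = 0.0297 * 35.3
  = 1.0484 m^2/s.

1.0484


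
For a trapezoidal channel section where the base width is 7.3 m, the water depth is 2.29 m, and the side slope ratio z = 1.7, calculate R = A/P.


For a trapezoidal section with side slope z:
A = (b + z*y)*y = (7.3 + 1.7*2.29)*2.29 = 25.632 m^2.
P = b + 2*y*sqrt(1 + z^2) = 7.3 + 2*2.29*sqrt(1 + 1.7^2) = 16.333 m.
R = A/P = 25.632 / 16.333 = 1.5693 m.

1.5693


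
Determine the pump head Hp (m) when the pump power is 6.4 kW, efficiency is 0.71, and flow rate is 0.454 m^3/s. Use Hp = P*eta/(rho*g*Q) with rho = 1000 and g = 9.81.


Pump head formula: Hp = P * eta / (rho * g * Q).
Numerator: P * eta = 6.4 * 1000 * 0.71 = 4544.0 W.
Denominator: rho * g * Q = 1000 * 9.81 * 0.454 = 4453.74.
Hp = 4544.0 / 4453.74 = 1.02 m.

1.02


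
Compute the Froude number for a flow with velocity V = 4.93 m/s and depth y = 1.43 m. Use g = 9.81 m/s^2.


The Froude number is defined as Fr = V / sqrt(g*y).
g*y = 9.81 * 1.43 = 14.0283.
sqrt(g*y) = sqrt(14.0283) = 3.7454.
Fr = 4.93 / 3.7454 = 1.3163.

1.3163


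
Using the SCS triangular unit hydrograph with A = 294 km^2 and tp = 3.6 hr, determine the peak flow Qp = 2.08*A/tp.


SCS formula: Qp = 2.08 * A / tp.
Qp = 2.08 * 294 / 3.6
   = 611.52 / 3.6
   = 169.87 m^3/s per cm.

169.87


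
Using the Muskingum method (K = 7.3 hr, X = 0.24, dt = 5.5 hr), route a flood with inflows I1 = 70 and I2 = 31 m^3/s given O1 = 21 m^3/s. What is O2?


Muskingum coefficients:
denom = 2*K*(1-X) + dt = 2*7.3*(1-0.24) + 5.5 = 16.596.
C0 = (dt - 2*K*X)/denom = (5.5 - 2*7.3*0.24)/16.596 = 0.1203.
C1 = (dt + 2*K*X)/denom = (5.5 + 2*7.3*0.24)/16.596 = 0.5425.
C2 = (2*K*(1-X) - dt)/denom = 0.3372.
O2 = C0*I2 + C1*I1 + C2*O1
   = 0.1203*31 + 0.5425*70 + 0.3372*21
   = 48.79 m^3/s.

48.79


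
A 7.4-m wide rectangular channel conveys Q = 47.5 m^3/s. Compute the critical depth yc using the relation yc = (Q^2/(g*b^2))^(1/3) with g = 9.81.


Using yc = (Q^2 / (g * b^2))^(1/3):
Q^2 = 47.5^2 = 2256.25.
g * b^2 = 9.81 * 7.4^2 = 9.81 * 54.76 = 537.2.
Q^2 / (g*b^2) = 2256.25 / 537.2 = 4.2.
yc = 4.2^(1/3) = 1.6134 m.

1.6134


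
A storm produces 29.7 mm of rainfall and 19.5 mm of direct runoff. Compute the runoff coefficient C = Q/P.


The runoff coefficient C = runoff depth / rainfall depth.
C = 19.5 / 29.7
  = 0.6566.

0.6566


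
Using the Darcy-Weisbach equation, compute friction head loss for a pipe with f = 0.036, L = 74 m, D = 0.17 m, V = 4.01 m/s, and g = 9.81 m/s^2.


Darcy-Weisbach equation: h_f = f * (L/D) * V^2/(2g).
f * L/D = 0.036 * 74/0.17 = 15.6706.
V^2/(2g) = 4.01^2 / (2*9.81) = 16.0801 / 19.62 = 0.8196 m.
h_f = 15.6706 * 0.8196 = 12.843 m.

12.843


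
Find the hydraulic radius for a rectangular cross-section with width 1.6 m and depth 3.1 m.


For a rectangular section:
Flow area A = b * y = 1.6 * 3.1 = 4.96 m^2.
Wetted perimeter P = b + 2y = 1.6 + 2*3.1 = 7.8 m.
Hydraulic radius R = A/P = 4.96 / 7.8 = 0.6359 m.

0.6359


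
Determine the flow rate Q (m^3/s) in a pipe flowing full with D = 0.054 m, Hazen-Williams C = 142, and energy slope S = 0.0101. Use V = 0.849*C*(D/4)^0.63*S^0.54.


For a full circular pipe, R = D/4 = 0.054/4 = 0.0135 m.
V = 0.849 * 142 * 0.0135^0.63 * 0.0101^0.54
  = 0.849 * 142 * 0.066391 * 0.083625
  = 0.6693 m/s.
Pipe area A = pi*D^2/4 = pi*0.054^2/4 = 0.0023 m^2.
Q = A * V = 0.0023 * 0.6693 = 0.0015 m^3/s.

0.0015


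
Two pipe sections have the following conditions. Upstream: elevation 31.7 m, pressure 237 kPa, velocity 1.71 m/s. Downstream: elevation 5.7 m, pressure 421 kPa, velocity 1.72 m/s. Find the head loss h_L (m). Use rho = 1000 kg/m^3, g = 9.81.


Total head at each section: H = z + p/(rho*g) + V^2/(2g).
H1 = 31.7 + 237*1000/(1000*9.81) + 1.71^2/(2*9.81)
   = 31.7 + 24.159 + 0.149
   = 56.008 m.
H2 = 5.7 + 421*1000/(1000*9.81) + 1.72^2/(2*9.81)
   = 5.7 + 42.915 + 0.1508
   = 48.766 m.
h_L = H1 - H2 = 56.008 - 48.766 = 7.242 m.

7.242


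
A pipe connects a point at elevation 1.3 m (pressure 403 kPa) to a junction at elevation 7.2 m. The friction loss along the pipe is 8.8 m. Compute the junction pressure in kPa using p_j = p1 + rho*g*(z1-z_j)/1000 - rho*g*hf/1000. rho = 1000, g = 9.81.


Junction pressure: p_j = p1 + rho*g*(z1 - z_j)/1000 - rho*g*hf/1000.
Elevation term = 1000*9.81*(1.3 - 7.2)/1000 = -57.879 kPa.
Friction term = 1000*9.81*8.8/1000 = 86.328 kPa.
p_j = 403 + -57.879 - 86.328 = 258.79 kPa.

258.79


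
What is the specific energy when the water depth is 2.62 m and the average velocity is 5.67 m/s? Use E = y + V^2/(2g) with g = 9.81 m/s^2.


Specific energy E = y + V^2/(2g).
Velocity head = V^2/(2g) = 5.67^2 / (2*9.81) = 32.1489 / 19.62 = 1.6386 m.
E = 2.62 + 1.6386 = 4.2586 m.

4.2586


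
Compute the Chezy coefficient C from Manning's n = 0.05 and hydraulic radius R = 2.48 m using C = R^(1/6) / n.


The Chezy coefficient relates to Manning's n through C = R^(1/6) / n.
R^(1/6) = 2.48^(1/6) = 1.163435.
C = 1.163435 / 0.05 = 23.27 m^(1/2)/s.

23.27


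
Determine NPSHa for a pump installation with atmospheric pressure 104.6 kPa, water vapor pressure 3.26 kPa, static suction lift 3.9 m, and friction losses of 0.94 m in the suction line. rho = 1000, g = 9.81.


NPSHa = p_atm/(rho*g) - z_s - hf_s - p_vap/(rho*g).
p_atm/(rho*g) = 104.6*1000 / (1000*9.81) = 10.663 m.
p_vap/(rho*g) = 3.26*1000 / (1000*9.81) = 0.332 m.
NPSHa = 10.663 - 3.9 - 0.94 - 0.332
      = 5.49 m.

5.49


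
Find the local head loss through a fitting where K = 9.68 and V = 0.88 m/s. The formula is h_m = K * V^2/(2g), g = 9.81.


Minor loss formula: h_m = K * V^2/(2g).
V^2 = 0.88^2 = 0.7744.
V^2/(2g) = 0.7744 / 19.62 = 0.0395 m.
h_m = 9.68 * 0.0395 = 0.3821 m.

0.3821


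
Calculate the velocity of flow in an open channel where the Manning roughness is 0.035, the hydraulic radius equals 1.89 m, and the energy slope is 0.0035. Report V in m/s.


Manning's equation gives V = (1/n) * R^(2/3) * S^(1/2).
First, compute R^(2/3) = 1.89^(2/3) = 1.5286.
Next, S^(1/2) = 0.0035^(1/2) = 0.059161.
Then 1/n = 1/0.035 = 28.57.
V = 28.57 * 1.5286 * 0.059161 = 2.5839 m/s.

2.5839


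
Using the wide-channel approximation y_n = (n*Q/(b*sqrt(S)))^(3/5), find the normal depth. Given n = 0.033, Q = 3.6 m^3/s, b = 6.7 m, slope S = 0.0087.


We use the wide-channel approximation y_n = (n*Q/(b*sqrt(S)))^(3/5).
sqrt(S) = sqrt(0.0087) = 0.093274.
Numerator: n*Q = 0.033 * 3.6 = 0.1188.
Denominator: b*sqrt(S) = 6.7 * 0.093274 = 0.624936.
arg = 0.1901.
y_n = 0.1901^(3/5) = 0.3693 m.

0.3693


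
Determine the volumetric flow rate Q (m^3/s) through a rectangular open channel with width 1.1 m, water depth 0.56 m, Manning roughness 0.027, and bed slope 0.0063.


For a rectangular channel, the cross-sectional area A = b * y = 1.1 * 0.56 = 0.62 m^2.
The wetted perimeter P = b + 2y = 1.1 + 2*0.56 = 2.22 m.
Hydraulic radius R = A/P = 0.62/2.22 = 0.2775 m.
Velocity V = (1/n)*R^(2/3)*S^(1/2) = (1/0.027)*0.2775^(2/3)*0.0063^(1/2) = 1.2506 m/s.
Discharge Q = A * V = 0.62 * 1.2506 = 0.77 m^3/s.

0.77


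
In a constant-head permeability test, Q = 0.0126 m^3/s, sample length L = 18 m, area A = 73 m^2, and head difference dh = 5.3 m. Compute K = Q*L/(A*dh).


From K = Q*L / (A*dh):
Numerator: Q*L = 0.0126 * 18 = 0.2268.
Denominator: A*dh = 73 * 5.3 = 386.9.
K = 0.2268 / 386.9 = 0.000586 m/s.

0.000586


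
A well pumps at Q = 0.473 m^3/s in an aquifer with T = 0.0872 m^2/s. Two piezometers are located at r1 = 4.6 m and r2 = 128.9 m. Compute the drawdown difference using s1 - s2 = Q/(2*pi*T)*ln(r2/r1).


Thiem equation: s1 - s2 = Q/(2*pi*T) * ln(r2/r1).
ln(r2/r1) = ln(128.9/4.6) = 3.333.
Q/(2*pi*T) = 0.473 / (2*pi*0.0872) = 0.473 / 0.5479 = 0.8633.
s1 - s2 = 0.8633 * 3.333 = 2.8774 m.

2.8774


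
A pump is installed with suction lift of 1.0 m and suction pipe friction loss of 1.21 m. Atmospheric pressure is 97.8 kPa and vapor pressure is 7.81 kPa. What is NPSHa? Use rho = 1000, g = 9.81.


NPSHa = p_atm/(rho*g) - z_s - hf_s - p_vap/(rho*g).
p_atm/(rho*g) = 97.8*1000 / (1000*9.81) = 9.969 m.
p_vap/(rho*g) = 7.81*1000 / (1000*9.81) = 0.796 m.
NPSHa = 9.969 - 1.0 - 1.21 - 0.796
      = 6.96 m.

6.96


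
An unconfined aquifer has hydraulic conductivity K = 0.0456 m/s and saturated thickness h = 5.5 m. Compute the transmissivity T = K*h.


Transmissivity is defined as T = K * h.
T = 0.0456 * 5.5
  = 0.2508 m^2/s.

0.2508


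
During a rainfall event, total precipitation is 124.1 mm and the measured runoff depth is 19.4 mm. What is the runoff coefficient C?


The runoff coefficient C = runoff depth / rainfall depth.
C = 19.4 / 124.1
  = 0.1563.

0.1563


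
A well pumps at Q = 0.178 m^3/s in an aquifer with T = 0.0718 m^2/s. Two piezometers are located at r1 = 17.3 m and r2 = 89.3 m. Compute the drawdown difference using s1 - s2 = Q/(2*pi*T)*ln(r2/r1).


Thiem equation: s1 - s2 = Q/(2*pi*T) * ln(r2/r1).
ln(r2/r1) = ln(89.3/17.3) = 1.6413.
Q/(2*pi*T) = 0.178 / (2*pi*0.0718) = 0.178 / 0.4511 = 0.3946.
s1 - s2 = 0.3946 * 1.6413 = 0.6476 m.

0.6476


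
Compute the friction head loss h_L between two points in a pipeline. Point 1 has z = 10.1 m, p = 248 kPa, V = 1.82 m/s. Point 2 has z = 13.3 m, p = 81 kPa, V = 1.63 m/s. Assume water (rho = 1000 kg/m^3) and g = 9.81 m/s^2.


Total head at each section: H = z + p/(rho*g) + V^2/(2g).
H1 = 10.1 + 248*1000/(1000*9.81) + 1.82^2/(2*9.81)
   = 10.1 + 25.28 + 0.1688
   = 35.549 m.
H2 = 13.3 + 81*1000/(1000*9.81) + 1.63^2/(2*9.81)
   = 13.3 + 8.257 + 0.1354
   = 21.692 m.
h_L = H1 - H2 = 35.549 - 21.692 = 13.857 m.

13.857


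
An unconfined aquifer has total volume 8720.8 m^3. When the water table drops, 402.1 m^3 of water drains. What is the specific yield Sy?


Specific yield Sy = Volume drained / Total volume.
Sy = 402.1 / 8720.8
   = 0.0461.

0.0461


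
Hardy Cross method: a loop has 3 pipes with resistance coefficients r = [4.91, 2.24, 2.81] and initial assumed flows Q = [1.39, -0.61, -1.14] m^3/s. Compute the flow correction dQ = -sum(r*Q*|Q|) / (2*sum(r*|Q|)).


Numerator terms (r*Q*|Q|): 4.91*1.39*|1.39| = 9.4866; 2.24*-0.61*|-0.61| = -0.8335; 2.81*-1.14*|-1.14| = -3.6519.
Sum of numerator = 5.0012.
Denominator terms (r*|Q|): 4.91*|1.39| = 6.8249; 2.24*|-0.61| = 1.3664; 2.81*|-1.14| = 3.2034.
2 * sum of denominator = 2 * 11.3947 = 22.7894.
dQ = -5.0012 / 22.7894 = -0.2195 m^3/s.

-0.2195


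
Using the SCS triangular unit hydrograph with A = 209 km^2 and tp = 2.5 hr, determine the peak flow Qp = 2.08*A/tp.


SCS formula: Qp = 2.08 * A / tp.
Qp = 2.08 * 209 / 2.5
   = 434.72 / 2.5
   = 173.89 m^3/s per cm.

173.89


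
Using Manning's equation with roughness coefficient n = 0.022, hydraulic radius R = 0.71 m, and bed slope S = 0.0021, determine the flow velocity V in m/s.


Manning's equation gives V = (1/n) * R^(2/3) * S^(1/2).
First, compute R^(2/3) = 0.71^(2/3) = 0.7959.
Next, S^(1/2) = 0.0021^(1/2) = 0.045826.
Then 1/n = 1/0.022 = 45.45.
V = 45.45 * 0.7959 * 0.045826 = 1.6578 m/s.

1.6578


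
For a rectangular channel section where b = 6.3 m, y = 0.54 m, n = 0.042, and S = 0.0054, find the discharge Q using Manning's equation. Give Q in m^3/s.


For a rectangular channel, the cross-sectional area A = b * y = 6.3 * 0.54 = 3.4 m^2.
The wetted perimeter P = b + 2y = 6.3 + 2*0.54 = 7.38 m.
Hydraulic radius R = A/P = 3.4/7.38 = 0.461 m.
Velocity V = (1/n)*R^(2/3)*S^(1/2) = (1/0.042)*0.461^(2/3)*0.0054^(1/2) = 1.0441 m/s.
Discharge Q = A * V = 3.4 * 1.0441 = 3.552 m^3/s.

3.552


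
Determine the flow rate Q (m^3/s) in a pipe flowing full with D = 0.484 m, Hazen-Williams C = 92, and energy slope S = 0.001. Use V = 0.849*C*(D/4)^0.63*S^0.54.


For a full circular pipe, R = D/4 = 0.484/4 = 0.121 m.
V = 0.849 * 92 * 0.121^0.63 * 0.001^0.54
  = 0.849 * 92 * 0.264335 * 0.023988
  = 0.4953 m/s.
Pipe area A = pi*D^2/4 = pi*0.484^2/4 = 0.184 m^2.
Q = A * V = 0.184 * 0.4953 = 0.0911 m^3/s.

0.0911


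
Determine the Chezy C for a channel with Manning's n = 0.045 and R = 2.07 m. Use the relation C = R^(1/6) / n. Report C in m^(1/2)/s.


The Chezy coefficient relates to Manning's n through C = R^(1/6) / n.
R^(1/6) = 2.07^(1/6) = 1.128916.
C = 1.128916 / 0.045 = 25.09 m^(1/2)/s.

25.09


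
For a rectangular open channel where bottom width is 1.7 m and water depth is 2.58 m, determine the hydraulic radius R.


For a rectangular section:
Flow area A = b * y = 1.7 * 2.58 = 4.39 m^2.
Wetted perimeter P = b + 2y = 1.7 + 2*2.58 = 6.86 m.
Hydraulic radius R = A/P = 4.39 / 6.86 = 0.6394 m.

0.6394


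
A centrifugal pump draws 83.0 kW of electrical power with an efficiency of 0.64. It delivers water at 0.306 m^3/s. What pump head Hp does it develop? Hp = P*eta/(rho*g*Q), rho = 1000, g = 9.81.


Pump head formula: Hp = P * eta / (rho * g * Q).
Numerator: P * eta = 83.0 * 1000 * 0.64 = 53120.0 W.
Denominator: rho * g * Q = 1000 * 9.81 * 0.306 = 3001.86.
Hp = 53120.0 / 3001.86 = 17.7 m.

17.7


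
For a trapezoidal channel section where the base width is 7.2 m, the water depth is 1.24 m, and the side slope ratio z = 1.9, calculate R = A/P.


For a trapezoidal section with side slope z:
A = (b + z*y)*y = (7.2 + 1.9*1.24)*1.24 = 11.849 m^2.
P = b + 2*y*sqrt(1 + z^2) = 7.2 + 2*1.24*sqrt(1 + 1.9^2) = 12.525 m.
R = A/P = 11.849 / 12.525 = 0.9461 m.

0.9461


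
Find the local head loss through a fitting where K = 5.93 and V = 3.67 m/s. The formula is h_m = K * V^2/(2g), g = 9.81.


Minor loss formula: h_m = K * V^2/(2g).
V^2 = 3.67^2 = 13.4689.
V^2/(2g) = 13.4689 / 19.62 = 0.6865 m.
h_m = 5.93 * 0.6865 = 4.0709 m.

4.0709


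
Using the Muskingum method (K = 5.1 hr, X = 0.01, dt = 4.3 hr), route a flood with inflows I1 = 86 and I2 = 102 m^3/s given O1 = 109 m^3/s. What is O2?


Muskingum coefficients:
denom = 2*K*(1-X) + dt = 2*5.1*(1-0.01) + 4.3 = 14.398.
C0 = (dt - 2*K*X)/denom = (4.3 - 2*5.1*0.01)/14.398 = 0.2916.
C1 = (dt + 2*K*X)/denom = (4.3 + 2*5.1*0.01)/14.398 = 0.3057.
C2 = (2*K*(1-X) - dt)/denom = 0.4027.
O2 = C0*I2 + C1*I1 + C2*O1
   = 0.2916*102 + 0.3057*86 + 0.4027*109
   = 99.93 m^3/s.

99.93


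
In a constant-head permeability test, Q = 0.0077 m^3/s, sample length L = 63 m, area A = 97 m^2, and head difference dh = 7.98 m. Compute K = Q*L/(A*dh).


From K = Q*L / (A*dh):
Numerator: Q*L = 0.0077 * 63 = 0.4851.
Denominator: A*dh = 97 * 7.98 = 774.06.
K = 0.4851 / 774.06 = 0.000627 m/s.

0.000627


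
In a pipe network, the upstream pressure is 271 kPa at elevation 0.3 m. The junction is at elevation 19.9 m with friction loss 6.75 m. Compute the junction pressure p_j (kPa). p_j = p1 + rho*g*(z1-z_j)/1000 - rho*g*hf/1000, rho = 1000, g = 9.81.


Junction pressure: p_j = p1 + rho*g*(z1 - z_j)/1000 - rho*g*hf/1000.
Elevation term = 1000*9.81*(0.3 - 19.9)/1000 = -192.276 kPa.
Friction term = 1000*9.81*6.75/1000 = 66.218 kPa.
p_j = 271 + -192.276 - 66.218 = 12.51 kPa.

12.51


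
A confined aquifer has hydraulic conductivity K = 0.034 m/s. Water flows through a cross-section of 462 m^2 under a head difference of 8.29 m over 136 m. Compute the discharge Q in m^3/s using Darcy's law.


Darcy's law: Q = K * A * i, where i = dh/L.
Hydraulic gradient i = 8.29 / 136 = 0.060956.
Q = 0.034 * 462 * 0.060956
  = 0.9575 m^3/s.

0.9575


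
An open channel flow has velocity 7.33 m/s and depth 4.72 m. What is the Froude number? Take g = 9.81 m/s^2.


The Froude number is defined as Fr = V / sqrt(g*y).
g*y = 9.81 * 4.72 = 46.3032.
sqrt(g*y) = sqrt(46.3032) = 6.8046.
Fr = 7.33 / 6.8046 = 1.0772.

1.0772


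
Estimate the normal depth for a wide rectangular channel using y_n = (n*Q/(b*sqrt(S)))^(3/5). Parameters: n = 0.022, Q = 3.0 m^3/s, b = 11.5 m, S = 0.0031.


We use the wide-channel approximation y_n = (n*Q/(b*sqrt(S)))^(3/5).
sqrt(S) = sqrt(0.0031) = 0.055678.
Numerator: n*Q = 0.022 * 3.0 = 0.066.
Denominator: b*sqrt(S) = 11.5 * 0.055678 = 0.640297.
arg = 0.1031.
y_n = 0.1031^(3/5) = 0.2558 m.

0.2558


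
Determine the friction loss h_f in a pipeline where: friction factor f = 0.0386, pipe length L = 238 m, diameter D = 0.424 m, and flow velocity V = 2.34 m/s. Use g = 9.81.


Darcy-Weisbach equation: h_f = f * (L/D) * V^2/(2g).
f * L/D = 0.0386 * 238/0.424 = 21.667.
V^2/(2g) = 2.34^2 / (2*9.81) = 5.4756 / 19.62 = 0.2791 m.
h_f = 21.667 * 0.2791 = 6.047 m.

6.047


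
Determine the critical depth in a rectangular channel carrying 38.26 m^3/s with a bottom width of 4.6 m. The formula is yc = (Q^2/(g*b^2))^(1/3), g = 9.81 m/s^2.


Using yc = (Q^2 / (g * b^2))^(1/3):
Q^2 = 38.26^2 = 1463.83.
g * b^2 = 9.81 * 4.6^2 = 9.81 * 21.16 = 207.58.
Q^2 / (g*b^2) = 1463.83 / 207.58 = 7.0519.
yc = 7.0519^(1/3) = 1.9176 m.

1.9176


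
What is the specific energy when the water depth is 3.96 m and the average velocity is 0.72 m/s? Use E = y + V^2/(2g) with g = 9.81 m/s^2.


Specific energy E = y + V^2/(2g).
Velocity head = V^2/(2g) = 0.72^2 / (2*9.81) = 0.5184 / 19.62 = 0.0264 m.
E = 3.96 + 0.0264 = 3.9864 m.

3.9864


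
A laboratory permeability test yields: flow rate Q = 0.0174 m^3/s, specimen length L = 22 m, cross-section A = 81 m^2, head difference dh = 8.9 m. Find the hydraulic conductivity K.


From K = Q*L / (A*dh):
Numerator: Q*L = 0.0174 * 22 = 0.3828.
Denominator: A*dh = 81 * 8.9 = 720.9.
K = 0.3828 / 720.9 = 0.000531 m/s.

0.000531


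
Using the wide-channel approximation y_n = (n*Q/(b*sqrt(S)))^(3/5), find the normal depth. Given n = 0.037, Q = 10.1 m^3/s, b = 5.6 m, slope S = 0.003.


We use the wide-channel approximation y_n = (n*Q/(b*sqrt(S)))^(3/5).
sqrt(S) = sqrt(0.003) = 0.054772.
Numerator: n*Q = 0.037 * 10.1 = 0.3737.
Denominator: b*sqrt(S) = 5.6 * 0.054772 = 0.306723.
arg = 1.2184.
y_n = 1.2184^(3/5) = 1.1258 m.

1.1258


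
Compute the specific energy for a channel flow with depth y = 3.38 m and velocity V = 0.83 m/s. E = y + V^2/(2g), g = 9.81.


Specific energy E = y + V^2/(2g).
Velocity head = V^2/(2g) = 0.83^2 / (2*9.81) = 0.6889 / 19.62 = 0.0351 m.
E = 3.38 + 0.0351 = 3.4151 m.

3.4151


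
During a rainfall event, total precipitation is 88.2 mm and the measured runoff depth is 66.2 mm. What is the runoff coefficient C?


The runoff coefficient C = runoff depth / rainfall depth.
C = 66.2 / 88.2
  = 0.7506.

0.7506


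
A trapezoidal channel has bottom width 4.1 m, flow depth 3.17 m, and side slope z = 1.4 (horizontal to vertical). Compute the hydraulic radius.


For a trapezoidal section with side slope z:
A = (b + z*y)*y = (4.1 + 1.4*3.17)*3.17 = 27.065 m^2.
P = b + 2*y*sqrt(1 + z^2) = 4.1 + 2*3.17*sqrt(1 + 1.4^2) = 15.008 m.
R = A/P = 27.065 / 15.008 = 1.8034 m.

1.8034


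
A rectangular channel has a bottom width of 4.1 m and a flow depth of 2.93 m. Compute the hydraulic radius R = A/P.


For a rectangular section:
Flow area A = b * y = 4.1 * 2.93 = 12.01 m^2.
Wetted perimeter P = b + 2y = 4.1 + 2*2.93 = 9.96 m.
Hydraulic radius R = A/P = 12.01 / 9.96 = 1.2061 m.

1.2061


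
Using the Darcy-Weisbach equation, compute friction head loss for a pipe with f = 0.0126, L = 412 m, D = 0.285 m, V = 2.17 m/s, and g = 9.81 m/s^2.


Darcy-Weisbach equation: h_f = f * (L/D) * V^2/(2g).
f * L/D = 0.0126 * 412/0.285 = 18.2147.
V^2/(2g) = 2.17^2 / (2*9.81) = 4.7089 / 19.62 = 0.24 m.
h_f = 18.2147 * 0.24 = 4.372 m.

4.372


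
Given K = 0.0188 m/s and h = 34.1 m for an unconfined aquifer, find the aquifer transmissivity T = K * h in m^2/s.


Transmissivity is defined as T = K * h.
T = 0.0188 * 34.1
  = 0.6411 m^2/s.

0.6411


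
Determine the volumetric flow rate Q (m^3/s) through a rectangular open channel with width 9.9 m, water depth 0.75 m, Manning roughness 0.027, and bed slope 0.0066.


For a rectangular channel, the cross-sectional area A = b * y = 9.9 * 0.75 = 7.43 m^2.
The wetted perimeter P = b + 2y = 9.9 + 2*0.75 = 11.4 m.
Hydraulic radius R = A/P = 7.43/11.4 = 0.6513 m.
Velocity V = (1/n)*R^(2/3)*S^(1/2) = (1/0.027)*0.6513^(2/3)*0.0066^(1/2) = 2.2608 m/s.
Discharge Q = A * V = 7.43 * 2.2608 = 16.787 m^3/s.

16.787


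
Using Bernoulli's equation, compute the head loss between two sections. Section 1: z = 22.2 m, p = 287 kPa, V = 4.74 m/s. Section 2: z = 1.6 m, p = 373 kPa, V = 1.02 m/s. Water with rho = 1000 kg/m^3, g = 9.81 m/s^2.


Total head at each section: H = z + p/(rho*g) + V^2/(2g).
H1 = 22.2 + 287*1000/(1000*9.81) + 4.74^2/(2*9.81)
   = 22.2 + 29.256 + 1.1451
   = 52.601 m.
H2 = 1.6 + 373*1000/(1000*9.81) + 1.02^2/(2*9.81)
   = 1.6 + 38.022 + 0.053
   = 39.675 m.
h_L = H1 - H2 = 52.601 - 39.675 = 12.926 m.

12.926


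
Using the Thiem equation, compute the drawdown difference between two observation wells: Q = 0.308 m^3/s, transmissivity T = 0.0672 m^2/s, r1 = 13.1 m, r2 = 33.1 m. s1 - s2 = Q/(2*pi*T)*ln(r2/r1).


Thiem equation: s1 - s2 = Q/(2*pi*T) * ln(r2/r1).
ln(r2/r1) = ln(33.1/13.1) = 0.9269.
Q/(2*pi*T) = 0.308 / (2*pi*0.0672) = 0.308 / 0.4222 = 0.7295.
s1 - s2 = 0.7295 * 0.9269 = 0.6762 m.

0.6762


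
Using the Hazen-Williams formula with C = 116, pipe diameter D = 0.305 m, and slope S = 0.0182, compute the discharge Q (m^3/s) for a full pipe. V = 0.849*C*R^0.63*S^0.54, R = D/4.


For a full circular pipe, R = D/4 = 0.305/4 = 0.0762 m.
V = 0.849 * 116 * 0.0762^0.63 * 0.0182^0.54
  = 0.849 * 116 * 0.197611 * 0.114931
  = 2.2367 m/s.
Pipe area A = pi*D^2/4 = pi*0.305^2/4 = 0.0731 m^2.
Q = A * V = 0.0731 * 2.2367 = 0.1634 m^3/s.

0.1634


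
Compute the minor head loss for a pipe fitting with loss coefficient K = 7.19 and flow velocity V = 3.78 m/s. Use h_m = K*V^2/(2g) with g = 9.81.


Minor loss formula: h_m = K * V^2/(2g).
V^2 = 3.78^2 = 14.2884.
V^2/(2g) = 14.2884 / 19.62 = 0.7283 m.
h_m = 7.19 * 0.7283 = 5.2362 m.

5.2362


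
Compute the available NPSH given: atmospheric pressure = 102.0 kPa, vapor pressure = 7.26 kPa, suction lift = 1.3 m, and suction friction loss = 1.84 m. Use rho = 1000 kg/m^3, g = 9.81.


NPSHa = p_atm/(rho*g) - z_s - hf_s - p_vap/(rho*g).
p_atm/(rho*g) = 102.0*1000 / (1000*9.81) = 10.398 m.
p_vap/(rho*g) = 7.26*1000 / (1000*9.81) = 0.74 m.
NPSHa = 10.398 - 1.3 - 1.84 - 0.74
      = 6.52 m.

6.52


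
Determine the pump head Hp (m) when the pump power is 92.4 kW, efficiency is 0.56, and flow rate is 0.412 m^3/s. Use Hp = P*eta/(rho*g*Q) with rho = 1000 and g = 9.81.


Pump head formula: Hp = P * eta / (rho * g * Q).
Numerator: P * eta = 92.4 * 1000 * 0.56 = 51744.0 W.
Denominator: rho * g * Q = 1000 * 9.81 * 0.412 = 4041.72.
Hp = 51744.0 / 4041.72 = 12.8 m.

12.8


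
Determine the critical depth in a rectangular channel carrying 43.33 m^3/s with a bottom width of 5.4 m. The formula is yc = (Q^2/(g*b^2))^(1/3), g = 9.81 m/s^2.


Using yc = (Q^2 / (g * b^2))^(1/3):
Q^2 = 43.33^2 = 1877.49.
g * b^2 = 9.81 * 5.4^2 = 9.81 * 29.16 = 286.06.
Q^2 / (g*b^2) = 1877.49 / 286.06 = 6.5633.
yc = 6.5633^(1/3) = 1.8723 m.

1.8723


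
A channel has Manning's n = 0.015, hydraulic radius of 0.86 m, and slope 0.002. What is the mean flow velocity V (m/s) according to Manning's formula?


Manning's equation gives V = (1/n) * R^(2/3) * S^(1/2).
First, compute R^(2/3) = 0.86^(2/3) = 0.9043.
Next, S^(1/2) = 0.002^(1/2) = 0.044721.
Then 1/n = 1/0.015 = 66.67.
V = 66.67 * 0.9043 * 0.044721 = 2.6962 m/s.

2.6962


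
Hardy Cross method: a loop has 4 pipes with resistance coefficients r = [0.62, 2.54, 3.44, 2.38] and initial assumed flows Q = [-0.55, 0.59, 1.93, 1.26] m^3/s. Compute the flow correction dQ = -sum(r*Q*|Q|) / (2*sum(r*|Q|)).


Numerator terms (r*Q*|Q|): 0.62*-0.55*|-0.55| = -0.1876; 2.54*0.59*|0.59| = 0.8842; 3.44*1.93*|1.93| = 12.8137; 2.38*1.26*|1.26| = 3.7785.
Sum of numerator = 17.2888.
Denominator terms (r*|Q|): 0.62*|-0.55| = 0.341; 2.54*|0.59| = 1.4986; 3.44*|1.93| = 6.6392; 2.38*|1.26| = 2.9988.
2 * sum of denominator = 2 * 11.4776 = 22.9552.
dQ = -17.2888 / 22.9552 = -0.7532 m^3/s.

-0.7532


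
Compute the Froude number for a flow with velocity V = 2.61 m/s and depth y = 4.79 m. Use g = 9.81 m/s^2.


The Froude number is defined as Fr = V / sqrt(g*y).
g*y = 9.81 * 4.79 = 46.9899.
sqrt(g*y) = sqrt(46.9899) = 6.8549.
Fr = 2.61 / 6.8549 = 0.3807.

0.3807


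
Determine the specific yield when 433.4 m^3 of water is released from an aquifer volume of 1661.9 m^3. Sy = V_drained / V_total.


Specific yield Sy = Volume drained / Total volume.
Sy = 433.4 / 1661.9
   = 0.2608.

0.2608


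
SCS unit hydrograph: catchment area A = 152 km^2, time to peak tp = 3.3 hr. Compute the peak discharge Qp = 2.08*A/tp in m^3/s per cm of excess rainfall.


SCS formula: Qp = 2.08 * A / tp.
Qp = 2.08 * 152 / 3.3
   = 316.16 / 3.3
   = 95.81 m^3/s per cm.

95.81


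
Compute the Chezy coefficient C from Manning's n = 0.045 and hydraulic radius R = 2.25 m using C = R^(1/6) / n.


The Chezy coefficient relates to Manning's n through C = R^(1/6) / n.
R^(1/6) = 2.25^(1/6) = 1.144714.
C = 1.144714 / 0.045 = 25.44 m^(1/2)/s.

25.44


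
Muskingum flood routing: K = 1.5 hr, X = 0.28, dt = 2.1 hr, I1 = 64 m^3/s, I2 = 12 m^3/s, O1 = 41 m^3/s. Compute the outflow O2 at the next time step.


Muskingum coefficients:
denom = 2*K*(1-X) + dt = 2*1.5*(1-0.28) + 2.1 = 4.26.
C0 = (dt - 2*K*X)/denom = (2.1 - 2*1.5*0.28)/4.26 = 0.2958.
C1 = (dt + 2*K*X)/denom = (2.1 + 2*1.5*0.28)/4.26 = 0.6901.
C2 = (2*K*(1-X) - dt)/denom = 0.0141.
O2 = C0*I2 + C1*I1 + C2*O1
   = 0.2958*12 + 0.6901*64 + 0.0141*41
   = 48.3 m^3/s.

48.3


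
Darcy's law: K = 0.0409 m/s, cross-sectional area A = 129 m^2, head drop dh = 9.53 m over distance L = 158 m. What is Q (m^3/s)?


Darcy's law: Q = K * A * i, where i = dh/L.
Hydraulic gradient i = 9.53 / 158 = 0.060316.
Q = 0.0409 * 129 * 0.060316
  = 0.3182 m^3/s.

0.3182


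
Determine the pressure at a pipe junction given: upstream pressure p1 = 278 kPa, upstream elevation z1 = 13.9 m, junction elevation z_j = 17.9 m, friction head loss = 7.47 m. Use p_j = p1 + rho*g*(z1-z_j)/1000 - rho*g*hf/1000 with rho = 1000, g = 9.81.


Junction pressure: p_j = p1 + rho*g*(z1 - z_j)/1000 - rho*g*hf/1000.
Elevation term = 1000*9.81*(13.9 - 17.9)/1000 = -39.24 kPa.
Friction term = 1000*9.81*7.47/1000 = 73.281 kPa.
p_j = 278 + -39.24 - 73.281 = 165.48 kPa.

165.48


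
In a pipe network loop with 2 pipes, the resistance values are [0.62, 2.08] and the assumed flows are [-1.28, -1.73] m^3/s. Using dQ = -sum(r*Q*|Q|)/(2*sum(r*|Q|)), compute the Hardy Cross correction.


Numerator terms (r*Q*|Q|): 0.62*-1.28*|-1.28| = -1.0158; 2.08*-1.73*|-1.73| = -6.2252.
Sum of numerator = -7.241.
Denominator terms (r*|Q|): 0.62*|-1.28| = 0.7936; 2.08*|-1.73| = 3.5984.
2 * sum of denominator = 2 * 4.392 = 8.784.
dQ = --7.241 / 8.784 = 0.8243 m^3/s.

0.8243


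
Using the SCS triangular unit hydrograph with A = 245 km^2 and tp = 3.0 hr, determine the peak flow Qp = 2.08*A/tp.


SCS formula: Qp = 2.08 * A / tp.
Qp = 2.08 * 245 / 3.0
   = 509.6 / 3.0
   = 169.87 m^3/s per cm.

169.87


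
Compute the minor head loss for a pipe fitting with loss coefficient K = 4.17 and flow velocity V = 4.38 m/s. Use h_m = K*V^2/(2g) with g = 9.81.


Minor loss formula: h_m = K * V^2/(2g).
V^2 = 4.38^2 = 19.1844.
V^2/(2g) = 19.1844 / 19.62 = 0.9778 m.
h_m = 4.17 * 0.9778 = 4.0774 m.

4.0774


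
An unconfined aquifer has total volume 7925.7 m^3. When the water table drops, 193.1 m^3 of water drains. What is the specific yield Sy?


Specific yield Sy = Volume drained / Total volume.
Sy = 193.1 / 7925.7
   = 0.0244.

0.0244


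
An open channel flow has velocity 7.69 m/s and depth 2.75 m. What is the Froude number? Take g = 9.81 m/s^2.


The Froude number is defined as Fr = V / sqrt(g*y).
g*y = 9.81 * 2.75 = 26.9775.
sqrt(g*y) = sqrt(26.9775) = 5.194.
Fr = 7.69 / 5.194 = 1.4806.

1.4806


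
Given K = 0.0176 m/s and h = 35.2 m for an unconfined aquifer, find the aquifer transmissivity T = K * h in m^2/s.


Transmissivity is defined as T = K * h.
T = 0.0176 * 35.2
  = 0.6195 m^2/s.

0.6195


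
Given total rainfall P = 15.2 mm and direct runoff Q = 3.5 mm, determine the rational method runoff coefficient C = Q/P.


The runoff coefficient C = runoff depth / rainfall depth.
C = 3.5 / 15.2
  = 0.2303.

0.2303


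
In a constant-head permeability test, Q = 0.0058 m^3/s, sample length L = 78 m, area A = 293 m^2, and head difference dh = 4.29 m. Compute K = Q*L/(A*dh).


From K = Q*L / (A*dh):
Numerator: Q*L = 0.0058 * 78 = 0.4524.
Denominator: A*dh = 293 * 4.29 = 1256.97.
K = 0.4524 / 1256.97 = 0.00036 m/s.

0.00036


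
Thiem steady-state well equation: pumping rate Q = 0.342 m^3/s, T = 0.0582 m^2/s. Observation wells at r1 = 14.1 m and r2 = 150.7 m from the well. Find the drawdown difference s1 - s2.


Thiem equation: s1 - s2 = Q/(2*pi*T) * ln(r2/r1).
ln(r2/r1) = ln(150.7/14.1) = 2.3691.
Q/(2*pi*T) = 0.342 / (2*pi*0.0582) = 0.342 / 0.3657 = 0.9352.
s1 - s2 = 0.9352 * 2.3691 = 2.2157 m.

2.2157


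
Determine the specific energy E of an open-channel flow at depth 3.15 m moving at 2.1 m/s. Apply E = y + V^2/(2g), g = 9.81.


Specific energy E = y + V^2/(2g).
Velocity head = V^2/(2g) = 2.1^2 / (2*9.81) = 4.41 / 19.62 = 0.2248 m.
E = 3.15 + 0.2248 = 3.3748 m.

3.3748


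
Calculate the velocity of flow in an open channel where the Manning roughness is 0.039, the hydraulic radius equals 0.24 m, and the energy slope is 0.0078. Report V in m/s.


Manning's equation gives V = (1/n) * R^(2/3) * S^(1/2).
First, compute R^(2/3) = 0.24^(2/3) = 0.3862.
Next, S^(1/2) = 0.0078^(1/2) = 0.088318.
Then 1/n = 1/0.039 = 25.64.
V = 25.64 * 0.3862 * 0.088318 = 0.8746 m/s.

0.8746
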